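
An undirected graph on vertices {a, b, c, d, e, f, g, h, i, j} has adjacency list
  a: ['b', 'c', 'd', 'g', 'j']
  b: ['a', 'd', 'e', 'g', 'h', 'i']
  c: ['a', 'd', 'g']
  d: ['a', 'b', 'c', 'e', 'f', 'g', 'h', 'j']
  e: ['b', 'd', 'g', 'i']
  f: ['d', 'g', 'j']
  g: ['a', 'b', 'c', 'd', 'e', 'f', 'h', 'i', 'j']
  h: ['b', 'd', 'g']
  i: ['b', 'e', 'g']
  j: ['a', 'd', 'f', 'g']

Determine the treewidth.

3

A width-3 tree decomposition is:
Bags: B1 = {a, b, d, g}  B2 = {a, d, g, j}  B3 = {b, d, e, g}  B4 = {b, d, g, h}  B5 = {a, c, d, g}  B6 = {b, e, g, i}  B7 = {d, f, g, j}
Tree: B1–B2, B1–B3, B1–B4, B2–B5, B3–B6, B2–B7
Each bag holds 4 vertices, so the decomposition has width 3, which upper-bounds the treewidth. Conversely, {d, f, g, j} is a clique of size 4, and the vertices of any clique must share a bag in every tree decomposition; so some bag has ≥ 4 vertices and tw(G) ≥ 3. The upper and lower bounds meet at 3, so that is the treewidth.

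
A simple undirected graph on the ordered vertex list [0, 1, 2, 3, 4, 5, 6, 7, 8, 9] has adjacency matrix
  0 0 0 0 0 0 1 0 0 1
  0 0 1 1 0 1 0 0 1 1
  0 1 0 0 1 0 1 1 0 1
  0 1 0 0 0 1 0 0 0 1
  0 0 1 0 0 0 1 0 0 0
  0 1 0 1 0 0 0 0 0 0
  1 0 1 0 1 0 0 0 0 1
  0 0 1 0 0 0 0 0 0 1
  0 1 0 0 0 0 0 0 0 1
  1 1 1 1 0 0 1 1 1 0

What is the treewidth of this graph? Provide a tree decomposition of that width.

The largest bag has 3 vertices, giving width 2; this decomposition certifies tw(G) ≤ 2. Conversely, {0, 6, 9} is a clique of size 3, and the vertices of any clique must share a bag in every tree decomposition; so some bag has ≥ 3 vertices and tw(G) ≥ 2. Combining the bounds, tw(G) = 2.

Treewidth 2.
One such decomposition:
Bags: B1 = {2, 6, 9}  B2 = {0, 6, 9}  B3 = {1, 2, 9}  B4 = {2, 7, 9}  B5 = {1, 3, 9}  B6 = {2, 4, 6}  B7 = {1, 8, 9}  B8 = {1, 3, 5}
Tree: B1–B2, B1–B3, B1–B4, B3–B5, B1–B6, B5–B7, B5–B8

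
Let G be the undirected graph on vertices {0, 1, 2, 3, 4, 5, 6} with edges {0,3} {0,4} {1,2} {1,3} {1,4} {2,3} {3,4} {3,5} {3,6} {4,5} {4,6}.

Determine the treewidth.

2

A width-2 tree decomposition is:
Bags: B1 = {1, 2, 3}  B2 = {1, 3, 4}  B3 = {3, 4, 6}  B4 = {0, 3, 4}  B5 = {3, 4, 5}
Tree: B1–B2, B2–B3, B3–B4, B4–B5
Every bag has size at most 3, so the width is 3 − 1 = 2 and tw(G) ≤ 2. Conversely, {1, 2, 3} is a clique of size 3, and the vertices of any clique must share a bag in every tree decomposition; so some bag has ≥ 3 vertices and tw(G) ≥ 2. Combining the bounds, tw(G) = 2.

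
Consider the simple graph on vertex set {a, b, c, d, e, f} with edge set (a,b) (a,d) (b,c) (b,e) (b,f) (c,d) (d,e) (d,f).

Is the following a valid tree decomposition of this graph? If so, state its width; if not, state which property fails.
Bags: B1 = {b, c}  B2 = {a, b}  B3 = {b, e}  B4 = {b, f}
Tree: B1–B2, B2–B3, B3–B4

No — vertex d appears in no bag.

A tree decomposition must satisfy three properties: every vertex lies in some bag; for every edge, both endpoints lie together in some bag; and for every vertex, the bags containing it form a connected subtree. Here vertex d appears in no bag, so the decomposition is invalid.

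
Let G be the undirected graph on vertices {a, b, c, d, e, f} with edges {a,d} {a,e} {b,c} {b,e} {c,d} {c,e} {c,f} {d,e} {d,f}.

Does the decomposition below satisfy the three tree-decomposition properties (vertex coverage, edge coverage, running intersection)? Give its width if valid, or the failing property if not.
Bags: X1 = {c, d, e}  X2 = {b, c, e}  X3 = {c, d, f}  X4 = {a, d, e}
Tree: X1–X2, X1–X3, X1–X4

Yes; width 2.

Every vertex of G appears in some bag (union = {a, b, c, d, e, f}); every edge is covered by a bag; and for each vertex v the set of bags containing v is connected in the bag tree. The decomposition is therefore valid. The largest bag has 3 vertices, so the width is 2.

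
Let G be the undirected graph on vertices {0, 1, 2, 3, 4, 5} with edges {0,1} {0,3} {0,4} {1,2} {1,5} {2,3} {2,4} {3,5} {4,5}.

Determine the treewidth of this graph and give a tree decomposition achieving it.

Each bag holds 4 vertices, so the decomposition has width 3, which upper-bounds the treewidth. For the lower bound: the 4 vertex sets {4,5}, {2,3}, {1}, {0} are disjoint, each induces a connected subgraph, and every pair is joined by at least one edge of G. Contracting each set to a single vertex therefore yields K_{4} as a minor, and since treewidth is minor-monotone, tw(G) ≥ tw(K_{4}) = 3. Hence tw(G) = 3 exactly.

Treewidth 3.
One such decomposition:
Bags: B1 = {1, 3, 4, 5}  B2 = {1, 2, 3, 4}  B3 = {0, 1, 3, 4}
Tree: B1–B2, B2–B3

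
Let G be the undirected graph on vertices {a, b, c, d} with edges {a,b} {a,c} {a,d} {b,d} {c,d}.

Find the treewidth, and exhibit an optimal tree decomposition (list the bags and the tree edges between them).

Treewidth 2.
One such decomposition:
Bags: B1 = {a, c, d}  B2 = {a, b, d}
Tree: B1–B2

The largest bag has 3 vertices, giving width 2; this decomposition certifies tw(G) ≤ 2. On the other hand G contains the 3-clique {a, c, d}. A clique must lie in a single bag of any decomposition, so no decomposition can have width below 2. Hence tw(G) = 2 exactly.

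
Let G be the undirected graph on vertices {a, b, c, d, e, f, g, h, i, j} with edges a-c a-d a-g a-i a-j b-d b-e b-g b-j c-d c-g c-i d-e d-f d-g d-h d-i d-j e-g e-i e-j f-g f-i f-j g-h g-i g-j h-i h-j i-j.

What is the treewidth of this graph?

A width-4 tree decomposition is:
Bags: B1 = {a, d, g, i, j}  B2 = {a, c, d, g, i}  B3 = {d, e, g, i, j}  B4 = {b, d, e, g, j}  B5 = {d, f, g, i, j}  B6 = {d, g, h, i, j}
Tree: B1–B2, B1–B3, B3–B4, B3–B5, B5–B6
The largest bag has 5 vertices, giving width 4; this decomposition certifies tw(G) ≤ 4. On the other hand G contains the 5-clique {b, d, e, g, j}. A clique must lie in a single bag of any decomposition, so no decomposition can have width below 4. Hence tw(G) = 4 exactly.

4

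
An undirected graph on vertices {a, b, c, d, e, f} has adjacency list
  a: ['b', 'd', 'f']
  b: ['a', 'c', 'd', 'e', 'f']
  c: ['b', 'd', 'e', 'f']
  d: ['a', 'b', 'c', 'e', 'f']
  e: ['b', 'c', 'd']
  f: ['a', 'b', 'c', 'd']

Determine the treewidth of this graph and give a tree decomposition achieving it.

Treewidth 3.
Bags: B1 = {a, b, d, f}  B2 = {b, c, d, f}  B3 = {b, c, d, e}
Tree: B1–B2, B2–B3

Each bag holds 4 vertices, so the decomposition has width 3, which upper-bounds the treewidth. For the lower bound, the 4 vertices {b, c, d, e} are pairwise adjacent, and any tree decomposition puts a clique entirely inside one bag — forcing width ≥ 3. The upper and lower bounds meet at 3, so that is the treewidth.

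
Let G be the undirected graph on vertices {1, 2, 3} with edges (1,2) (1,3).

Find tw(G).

1

A width-1 tree decomposition is:
Bags: B1 = {1, 2}  B2 = {1, 3}
Tree: B1–B2
Every bag has size at most 2, so the width is 2 − 1 = 1 and tw(G) ≤ 1. Any graph with an edge has treewidth ≥ 1, and G has the edge 1–2. Therefore the treewidth is 1.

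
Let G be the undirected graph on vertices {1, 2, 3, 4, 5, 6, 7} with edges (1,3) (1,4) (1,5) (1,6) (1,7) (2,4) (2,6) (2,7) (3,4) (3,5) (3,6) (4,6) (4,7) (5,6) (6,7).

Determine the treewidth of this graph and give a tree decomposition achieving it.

Treewidth 3.
One such decomposition:
Bags: B1 = {1, 3, 4, 6}  B2 = {1, 3, 5, 6}  B3 = {1, 4, 6, 7}  B4 = {2, 4, 6, 7}
Tree: B1–B2, B1–B3, B3–B4

The largest bag has 4 vertices, giving width 3; this decomposition certifies tw(G) ≤ 3. Conversely, {1, 3, 4, 6} is a clique of size 4, and the vertices of any clique must share a bag in every tree decomposition; so some bag has ≥ 4 vertices and tw(G) ≥ 3. Hence tw(G) = 3 exactly.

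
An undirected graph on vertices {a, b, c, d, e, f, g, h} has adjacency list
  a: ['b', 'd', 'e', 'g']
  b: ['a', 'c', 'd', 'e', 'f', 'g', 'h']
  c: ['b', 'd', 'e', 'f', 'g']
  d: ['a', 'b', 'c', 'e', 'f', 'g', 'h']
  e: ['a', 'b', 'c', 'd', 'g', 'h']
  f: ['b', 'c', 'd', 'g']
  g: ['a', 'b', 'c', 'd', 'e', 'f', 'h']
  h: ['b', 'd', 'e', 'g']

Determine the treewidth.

4

A width-4 tree decomposition is:
Bags: B1 = {b, c, d, e, g}  B2 = {b, d, e, g, h}  B3 = {a, b, d, e, g}  B4 = {b, c, d, f, g}
Tree: B1–B2, B1–B3, B1–B4
The largest bag has 5 vertices, giving width 4; this decomposition certifies tw(G) ≤ 4. For the lower bound, the 5 vertices {b, d, e, g, h} are pairwise adjacent, and any tree decomposition puts a clique entirely inside one bag — forcing width ≥ 4. Combining the bounds, tw(G) = 4.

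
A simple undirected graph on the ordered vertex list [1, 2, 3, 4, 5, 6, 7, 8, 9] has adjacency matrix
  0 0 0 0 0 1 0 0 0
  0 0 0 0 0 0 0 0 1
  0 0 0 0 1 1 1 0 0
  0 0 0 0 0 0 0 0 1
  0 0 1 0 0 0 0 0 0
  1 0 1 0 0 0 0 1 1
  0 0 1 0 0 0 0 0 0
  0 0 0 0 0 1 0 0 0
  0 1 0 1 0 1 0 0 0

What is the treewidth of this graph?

A width-1 tree decomposition is:
Bags: B1 = {4, 9}  B2 = {6, 9}  B3 = {3, 6}  B4 = {3, 7}  B5 = {1, 6}  B6 = {3, 5}  B7 = {2, 9}  B8 = {6, 8}
Tree: B1–B2, B2–B3, B3–B4, B2–B5, B3–B6, B2–B7, B3–B8
The largest bag has 2 vertices, giving width 1; this decomposition certifies tw(G) ≤ 1. Any graph with an edge has treewidth ≥ 1, and G has the edge 4–9. Combining the bounds, tw(G) = 1.

1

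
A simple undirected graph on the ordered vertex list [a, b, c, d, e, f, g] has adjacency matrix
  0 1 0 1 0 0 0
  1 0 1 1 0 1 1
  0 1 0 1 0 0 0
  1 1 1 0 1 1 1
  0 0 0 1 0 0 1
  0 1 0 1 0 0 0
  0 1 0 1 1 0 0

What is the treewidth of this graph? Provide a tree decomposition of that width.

Treewidth 2.
One optimal decomposition is:
Bags: B1 = {a, b, d}  B2 = {b, c, d}  B3 = {b, d, g}  B4 = {d, e, g}  B5 = {b, d, f}
Tree: B1–B2, B1–B3, B3–B4, B1–B5

The largest bag has 3 vertices, giving width 2; this decomposition certifies tw(G) ≤ 2. Conversely, {d, e, g} is a clique of size 3, and the vertices of any clique must share a bag in every tree decomposition; so some bag has ≥ 3 vertices and tw(G) ≥ 2. Hence tw(G) = 2 exactly.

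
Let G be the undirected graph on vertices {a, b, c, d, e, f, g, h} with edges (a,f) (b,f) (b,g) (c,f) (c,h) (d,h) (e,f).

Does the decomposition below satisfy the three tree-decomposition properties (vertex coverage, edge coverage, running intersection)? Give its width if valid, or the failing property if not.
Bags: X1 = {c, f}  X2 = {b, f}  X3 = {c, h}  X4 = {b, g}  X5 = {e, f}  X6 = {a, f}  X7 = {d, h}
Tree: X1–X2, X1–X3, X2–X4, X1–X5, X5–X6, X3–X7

Yes; width 1.

Every vertex of G appears in some bag (union = {a, b, c, d, e, f, g, h}); every edge is covered by a bag; and for each vertex v the set of bags containing v is connected in the bag tree. The decomposition is therefore valid. The largest bag has 2 vertices, so the width is 1.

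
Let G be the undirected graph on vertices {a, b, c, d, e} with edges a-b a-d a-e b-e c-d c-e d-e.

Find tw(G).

A width-2 tree decomposition is:
Bags: B1 = {a, b, e}  B2 = {a, d, e}  B3 = {c, d, e}
Tree: B1–B2, B2–B3
Each bag holds 3 vertices, so the decomposition has width 2, which upper-bounds the treewidth. For the lower bound, the 3 vertices {c, d, e} are pairwise adjacent, and any tree decomposition puts a clique entirely inside one bag — forcing width ≥ 2. Therefore the treewidth is 2.

2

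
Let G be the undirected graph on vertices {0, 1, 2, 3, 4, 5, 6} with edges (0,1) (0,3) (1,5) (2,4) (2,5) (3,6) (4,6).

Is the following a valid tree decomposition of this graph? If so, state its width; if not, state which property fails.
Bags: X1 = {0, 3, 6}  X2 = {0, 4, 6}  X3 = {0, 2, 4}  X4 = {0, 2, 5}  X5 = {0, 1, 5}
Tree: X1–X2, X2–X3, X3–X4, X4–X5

Yes; width 2.

Every vertex of G appears in some bag (union = {0, 1, 2, 3, 4, 5, 6}); every edge is covered by a bag; and for each vertex v the set of bags containing v is connected in the bag tree. The decomposition is therefore valid. The largest bag has 3 vertices, so the width is 2.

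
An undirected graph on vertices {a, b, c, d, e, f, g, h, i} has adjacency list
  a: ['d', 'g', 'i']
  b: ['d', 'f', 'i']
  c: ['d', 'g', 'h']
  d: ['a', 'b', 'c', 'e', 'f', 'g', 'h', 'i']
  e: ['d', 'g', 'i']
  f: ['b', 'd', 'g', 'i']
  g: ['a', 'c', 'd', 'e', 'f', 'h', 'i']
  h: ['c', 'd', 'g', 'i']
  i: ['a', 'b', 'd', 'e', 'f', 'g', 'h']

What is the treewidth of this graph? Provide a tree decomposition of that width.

Treewidth 3.
One such decomposition:
Bags: B1 = {c, d, g, h}  B2 = {d, g, h, i}  B3 = {d, e, g, i}  B4 = {a, d, g, i}  B5 = {d, f, g, i}  B6 = {b, d, f, i}
Tree: B1–B2, B2–B3, B3–B4, B3–B5, B5–B6

The largest bag has 4 vertices, giving width 3; this decomposition certifies tw(G) ≤ 3. Conversely, {c, d, g, h} is a clique of size 4, and the vertices of any clique must share a bag in every tree decomposition; so some bag has ≥ 4 vertices and tw(G) ≥ 3. Combining the bounds, tw(G) = 3.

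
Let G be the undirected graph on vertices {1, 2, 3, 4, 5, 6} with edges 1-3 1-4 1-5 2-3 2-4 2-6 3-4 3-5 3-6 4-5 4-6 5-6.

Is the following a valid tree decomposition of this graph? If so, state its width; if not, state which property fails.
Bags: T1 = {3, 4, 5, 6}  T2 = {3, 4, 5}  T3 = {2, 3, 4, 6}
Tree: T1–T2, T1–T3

A tree decomposition must satisfy three properties: every vertex lies in some bag; for every edge, both endpoints lie together in some bag; and for every vertex, the bags containing it form a connected subtree. Here vertex 1 appears in no bag, so the decomposition is invalid.

No — vertex 1 appears in no bag.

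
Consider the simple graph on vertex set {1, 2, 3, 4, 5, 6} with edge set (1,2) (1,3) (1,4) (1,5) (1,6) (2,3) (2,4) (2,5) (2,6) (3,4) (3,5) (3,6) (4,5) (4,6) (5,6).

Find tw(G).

5

A width-5 tree decomposition is:
Bags: B1 = {1, 2, 3, 4, 5, 6}
Tree: (single bag)
A single bag containing all 6 vertices is trivially a valid decomposition of width 5. On the other hand G contains the 6-clique {1, 2, 3, 4, 5, 6}. A clique must lie in a single bag of any decomposition, so no decomposition can have width below 5. Hence tw(G) = 5 exactly.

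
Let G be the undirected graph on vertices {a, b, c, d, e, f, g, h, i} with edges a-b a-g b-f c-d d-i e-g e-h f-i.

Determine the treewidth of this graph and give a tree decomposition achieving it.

Treewidth 1.
One such decomposition:
Bags: B1 = {c, d}  B2 = {d, i}  B3 = {f, i}  B4 = {b, f}  B5 = {a, b}  B6 = {a, g}  B7 = {e, g}  B8 = {e, h}
Tree: B1–B2, B2–B3, B3–B4, B4–B5, B5–B6, B6–B7, B7–B8

Every bag has size at most 2, so the width is 2 − 1 = 1 and tw(G) ≤ 1. Any graph with an edge has treewidth ≥ 1, and G has the edge c–d. Therefore the treewidth is 1.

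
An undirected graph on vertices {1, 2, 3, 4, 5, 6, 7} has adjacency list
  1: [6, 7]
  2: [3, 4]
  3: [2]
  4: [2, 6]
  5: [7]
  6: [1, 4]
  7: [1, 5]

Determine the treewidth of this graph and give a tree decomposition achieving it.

Treewidth 1.
One such decomposition:
Bags: B1 = {2, 3}  B2 = {2, 4}  B3 = {4, 6}  B4 = {1, 6}  B5 = {1, 7}  B6 = {5, 7}
Tree: B1–B2, B2–B3, B3–B4, B4–B5, B5–B6

Each bag holds 2 vertices, so the decomposition has width 1, which upper-bounds the treewidth. Since G has at least one edge (e.g. 3–2), it is not an edgeless graph, so tw(G) ≥ 1. Hence tw(G) = 1 exactly.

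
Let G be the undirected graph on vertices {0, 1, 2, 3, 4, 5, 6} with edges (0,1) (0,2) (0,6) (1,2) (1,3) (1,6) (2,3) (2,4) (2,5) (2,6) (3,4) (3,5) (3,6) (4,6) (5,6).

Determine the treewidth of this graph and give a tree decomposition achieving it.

Treewidth 3.
Bags: B1 = {1, 2, 3, 6}  B2 = {0, 1, 2, 6}  B3 = {2, 3, 4, 6}  B4 = {2, 3, 5, 6}
Tree: B1–B2, B1–B3, B1–B4

Each bag holds 4 vertices, so the decomposition has width 3, which upper-bounds the treewidth. For the lower bound, the 4 vertices {0, 1, 2, 6} are pairwise adjacent, and any tree decomposition puts a clique entirely inside one bag — forcing width ≥ 3. The upper and lower bounds meet at 3, so that is the treewidth.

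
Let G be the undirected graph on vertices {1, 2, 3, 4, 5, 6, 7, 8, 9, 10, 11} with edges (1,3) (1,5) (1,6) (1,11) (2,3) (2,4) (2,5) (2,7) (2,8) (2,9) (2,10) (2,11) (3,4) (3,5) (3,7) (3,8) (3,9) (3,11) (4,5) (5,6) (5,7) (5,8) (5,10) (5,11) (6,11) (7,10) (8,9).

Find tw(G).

3

A width-3 tree decomposition is:
Bags: B1 = {2, 3, 5, 8}  B2 = {2, 3, 5, 7}  B3 = {2, 3, 5, 11}  B4 = {2, 3, 8, 9}  B5 = {2, 5, 7, 10}  B6 = {1, 3, 5, 11}  B7 = {2, 3, 4, 5}  B8 = {1, 5, 6, 11}
Tree: B1–B2, B1–B3, B1–B4, B2–B5, B3–B6, B2–B7, B6–B8
The largest bag has 4 vertices, giving width 3; this decomposition certifies tw(G) ≤ 3. Conversely, {2, 3, 8, 9} is a clique of size 4, and the vertices of any clique must share a bag in every tree decomposition; so some bag has ≥ 4 vertices and tw(G) ≥ 3. The upper and lower bounds meet at 3, so that is the treewidth.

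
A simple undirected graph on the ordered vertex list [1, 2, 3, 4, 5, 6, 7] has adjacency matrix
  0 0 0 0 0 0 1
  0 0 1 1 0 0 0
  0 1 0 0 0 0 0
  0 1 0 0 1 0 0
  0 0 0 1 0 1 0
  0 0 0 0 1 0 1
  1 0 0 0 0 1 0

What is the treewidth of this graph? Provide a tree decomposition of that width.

Every bag has size at most 2, so the width is 2 − 1 = 1 and tw(G) ≤ 1. Since G has at least one edge (e.g. 3–2), it is not an edgeless graph, so tw(G) ≥ 1. Combining the bounds, tw(G) = 1.

Treewidth 1.
One optimal decomposition is:
Bags: B1 = {2, 3}  B2 = {2, 4}  B3 = {4, 5}  B4 = {5, 6}  B5 = {6, 7}  B6 = {1, 7}
Tree: B1–B2, B2–B3, B3–B4, B4–B5, B5–B6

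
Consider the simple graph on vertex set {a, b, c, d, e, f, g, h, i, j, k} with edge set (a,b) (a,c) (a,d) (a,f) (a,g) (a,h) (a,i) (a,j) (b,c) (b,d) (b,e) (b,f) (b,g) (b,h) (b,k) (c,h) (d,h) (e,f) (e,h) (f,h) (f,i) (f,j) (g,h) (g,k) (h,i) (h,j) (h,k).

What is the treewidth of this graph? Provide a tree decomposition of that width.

Each bag holds 4 vertices, so the decomposition has width 3, which upper-bounds the treewidth. For the lower bound, the 4 vertices {a, f, h, j} are pairwise adjacent, and any tree decomposition puts a clique entirely inside one bag — forcing width ≥ 3. Therefore the treewidth is 3.

Treewidth 3.
One optimal decomposition is:
Bags: B1 = {a, b, g, h}  B2 = {b, g, h, k}  B3 = {a, b, f, h}  B4 = {b, e, f, h}  B5 = {a, b, c, h}  B6 = {a, f, h, i}  B7 = {a, b, d, h}  B8 = {a, f, h, j}
Tree: B1–B2, B1–B3, B3–B4, B1–B5, B3–B6, B5–B7, B6–B8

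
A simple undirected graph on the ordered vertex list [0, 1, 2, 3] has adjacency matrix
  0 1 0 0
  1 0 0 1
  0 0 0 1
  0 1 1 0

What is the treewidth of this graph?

1

A width-1 tree decomposition is:
Bags: B1 = {0, 1}  B2 = {1, 3}  B3 = {2, 3}
Tree: B1–B2, B2–B3
Every bag has size at most 2, so the width is 2 − 1 = 1 and tw(G) ≤ 1. Any graph with an edge has treewidth ≥ 1, and G has the edge 0–1. Combining the bounds, tw(G) = 1.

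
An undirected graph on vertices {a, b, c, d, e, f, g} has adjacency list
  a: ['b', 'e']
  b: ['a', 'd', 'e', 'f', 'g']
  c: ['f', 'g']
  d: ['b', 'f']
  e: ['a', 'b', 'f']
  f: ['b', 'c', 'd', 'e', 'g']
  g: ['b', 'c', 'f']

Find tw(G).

2

A width-2 tree decomposition is:
Bags: B1 = {b, d, f}  B2 = {b, f, g}  B3 = {c, f, g}  B4 = {b, e, f}  B5 = {a, b, e}
Tree: B1–B2, B2–B3, B2–B4, B4–B5
Each bag holds 3 vertices, so the decomposition has width 2, which upper-bounds the treewidth. On the other hand G contains the 3-clique {a, b, e}. A clique must lie in a single bag of any decomposition, so no decomposition can have width below 2. Therefore the treewidth is 2.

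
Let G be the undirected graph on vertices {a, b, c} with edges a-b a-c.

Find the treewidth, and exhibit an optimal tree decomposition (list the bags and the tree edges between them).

Every bag has size at most 2, so the width is 2 − 1 = 1 and tw(G) ≤ 1. Since G has at least one edge (e.g. a–c), it is not an edgeless graph, so tw(G) ≥ 1. Combining the bounds, tw(G) = 1.

Treewidth 1.
Bags: B1 = {a, c}  B2 = {a, b}
Tree: B1–B2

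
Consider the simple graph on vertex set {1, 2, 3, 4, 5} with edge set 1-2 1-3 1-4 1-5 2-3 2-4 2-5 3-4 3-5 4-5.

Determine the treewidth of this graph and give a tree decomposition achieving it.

With just one bag of size 5, the width is 5 − 1 = 4, so tw(G) ≤ 4. For the lower bound, the 5 vertices {1, 2, 3, 4, 5} are pairwise adjacent, and any tree decomposition puts a clique entirely inside one bag — forcing width ≥ 4. Therefore the treewidth is 4.

Treewidth 4.
Bags: B1 = {1, 2, 3, 4, 5}
Tree: (single bag)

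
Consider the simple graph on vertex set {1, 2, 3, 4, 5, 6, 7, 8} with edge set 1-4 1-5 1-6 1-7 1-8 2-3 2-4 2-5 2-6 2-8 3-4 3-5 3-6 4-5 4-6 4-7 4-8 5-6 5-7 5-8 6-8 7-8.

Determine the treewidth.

4

A width-4 tree decomposition is:
Bags: B1 = {1, 4, 5, 6, 8}  B2 = {2, 4, 5, 6, 8}  B3 = {1, 4, 5, 7, 8}  B4 = {2, 3, 4, 5, 6}
Tree: B1–B2, B1–B3, B2–B4
Each bag holds 5 vertices, so the decomposition has width 4, which upper-bounds the treewidth. On the other hand G contains the 5-clique {1, 4, 5, 6, 8}. A clique must lie in a single bag of any decomposition, so no decomposition can have width below 4. Therefore the treewidth is 4.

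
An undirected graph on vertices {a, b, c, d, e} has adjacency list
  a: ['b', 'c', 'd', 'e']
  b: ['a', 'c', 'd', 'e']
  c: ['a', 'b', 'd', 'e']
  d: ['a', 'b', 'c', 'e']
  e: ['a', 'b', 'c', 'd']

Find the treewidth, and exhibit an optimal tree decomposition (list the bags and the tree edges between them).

A single bag containing all 5 vertices is trivially a valid decomposition of width 4. For the lower bound, the 5 vertices {a, b, c, d, e} are pairwise adjacent, and any tree decomposition puts a clique entirely inside one bag — forcing width ≥ 4. Hence tw(G) = 4 exactly.

Treewidth 4.
One such decomposition:
Bags: B1 = {a, b, c, d, e}
Tree: (single bag)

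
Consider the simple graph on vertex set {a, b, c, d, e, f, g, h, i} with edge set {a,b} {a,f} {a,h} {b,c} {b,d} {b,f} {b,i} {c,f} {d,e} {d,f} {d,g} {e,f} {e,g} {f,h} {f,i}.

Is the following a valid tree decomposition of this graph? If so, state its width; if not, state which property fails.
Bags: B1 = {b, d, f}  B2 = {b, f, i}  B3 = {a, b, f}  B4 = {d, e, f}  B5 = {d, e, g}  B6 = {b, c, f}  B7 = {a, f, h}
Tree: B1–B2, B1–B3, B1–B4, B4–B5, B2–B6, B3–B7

Yes; width 2.

Vertex coverage: the bags together contain {a, b, c, d, e, f, g, h, i}, the full vertex set. Edge coverage: each edge of G has both endpoints in at least one bag. Running intersection: for every vertex, the bags containing it form a connected subtree. All three properties hold, so this is a valid tree decomposition of width max|bag| − 1 = 2, and hence tw(G) ≤ 2.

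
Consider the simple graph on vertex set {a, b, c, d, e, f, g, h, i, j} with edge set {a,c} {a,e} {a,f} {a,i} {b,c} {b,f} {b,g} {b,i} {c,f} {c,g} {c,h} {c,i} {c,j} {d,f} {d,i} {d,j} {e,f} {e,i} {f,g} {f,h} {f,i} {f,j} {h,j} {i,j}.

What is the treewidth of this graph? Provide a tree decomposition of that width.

Treewidth 3.
One such decomposition:
Bags: B1 = {c, f, i, j}  B2 = {b, c, f, i}  B3 = {d, f, i, j}  B4 = {a, c, f, i}  B5 = {c, f, h, j}  B6 = {a, e, f, i}  B7 = {b, c, f, g}
Tree: B1–B2, B1–B3, B2–B4, B1–B5, B4–B6, B2–B7

The largest bag has 4 vertices, giving width 3; this decomposition certifies tw(G) ≤ 3. On the other hand G contains the 4-clique {b, c, f, g}. A clique must lie in a single bag of any decomposition, so no decomposition can have width below 3. Hence tw(G) = 3 exactly.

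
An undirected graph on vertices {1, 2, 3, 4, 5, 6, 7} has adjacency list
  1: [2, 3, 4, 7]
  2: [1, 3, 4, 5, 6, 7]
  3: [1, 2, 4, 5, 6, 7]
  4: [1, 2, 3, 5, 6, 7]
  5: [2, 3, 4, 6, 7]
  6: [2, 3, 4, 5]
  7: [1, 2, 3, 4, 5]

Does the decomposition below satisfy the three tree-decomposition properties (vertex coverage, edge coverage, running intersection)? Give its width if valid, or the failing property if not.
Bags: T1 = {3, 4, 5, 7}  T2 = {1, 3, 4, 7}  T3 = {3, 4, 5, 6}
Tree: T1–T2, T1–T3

No — vertex 2 appears in no bag.

A tree decomposition must satisfy three properties: every vertex lies in some bag; for every edge, both endpoints lie together in some bag; and for every vertex, the bags containing it form a connected subtree. Here vertex 2 appears in no bag, so the decomposition is invalid.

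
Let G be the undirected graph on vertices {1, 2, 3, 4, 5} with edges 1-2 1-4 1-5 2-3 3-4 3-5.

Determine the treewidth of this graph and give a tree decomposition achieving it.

Treewidth 2.
One optimal decomposition is:
Bags: B1 = {1, 3, 4}  B2 = {1, 3, 5}  B3 = {1, 2, 3}
Tree: B1–B2, B2–B3

The largest bag has 3 vertices, giving width 2; this decomposition certifies tw(G) ≤ 2. For the lower bound, G contains the cycle 3–4–1–5–3, so G is not a forest; only forests have treewidth ≤ 1, hence tw(G) ≥ 2. Therefore the treewidth is 2.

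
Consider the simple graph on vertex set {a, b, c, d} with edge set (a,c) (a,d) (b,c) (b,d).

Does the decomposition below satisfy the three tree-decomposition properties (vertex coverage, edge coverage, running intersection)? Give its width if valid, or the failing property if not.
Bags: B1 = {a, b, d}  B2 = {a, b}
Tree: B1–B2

A tree decomposition must satisfy three properties: every vertex lies in some bag; for every edge, both endpoints lie together in some bag; and for every vertex, the bags containing it form a connected subtree. Here vertex c appears in no bag, so the decomposition is invalid.

No — vertex c appears in no bag.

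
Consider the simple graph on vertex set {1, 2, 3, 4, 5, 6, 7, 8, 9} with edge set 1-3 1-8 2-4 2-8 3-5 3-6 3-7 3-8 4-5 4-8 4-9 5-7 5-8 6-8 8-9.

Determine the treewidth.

2

A width-2 tree decomposition is:
Bags: B1 = {3, 5, 8}  B2 = {3, 6, 8}  B3 = {4, 5, 8}  B4 = {1, 3, 8}  B5 = {4, 8, 9}  B6 = {3, 5, 7}  B7 = {2, 4, 8}
Tree: B1–B2, B1–B3, B1–B4, B3–B5, B1–B6, B5–B7
Each bag holds 3 vertices, so the decomposition has width 2, which upper-bounds the treewidth. For the lower bound, the 3 vertices {4, 8, 9} are pairwise adjacent, and any tree decomposition puts a clique entirely inside one bag — forcing width ≥ 2. Hence tw(G) = 2 exactly.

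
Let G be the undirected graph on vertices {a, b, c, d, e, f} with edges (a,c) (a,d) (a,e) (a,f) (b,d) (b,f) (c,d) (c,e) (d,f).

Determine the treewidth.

2

A width-2 tree decomposition is:
Bags: B1 = {a, c, e}  B2 = {a, c, d}  B3 = {a, d, f}  B4 = {b, d, f}
Tree: B1–B2, B2–B3, B3–B4
The largest bag has 3 vertices, giving width 2; this decomposition certifies tw(G) ≤ 2. On the other hand G contains the 3-clique {a, c, d}. A clique must lie in a single bag of any decomposition, so no decomposition can have width below 2. Therefore the treewidth is 2.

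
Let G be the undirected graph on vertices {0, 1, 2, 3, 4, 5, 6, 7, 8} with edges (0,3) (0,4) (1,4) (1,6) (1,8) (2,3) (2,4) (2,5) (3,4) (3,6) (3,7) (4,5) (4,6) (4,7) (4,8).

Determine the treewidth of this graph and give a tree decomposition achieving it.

Treewidth 2.
One optimal decomposition is:
Bags: B1 = {2, 3, 4}  B2 = {3, 4, 6}  B3 = {3, 4, 7}  B4 = {1, 4, 6}  B5 = {0, 3, 4}  B6 = {2, 4, 5}  B7 = {1, 4, 8}
Tree: B1–B2, B2–B3, B2–B4, B3–B5, B1–B6, B4–B7

Each bag holds 3 vertices, so the decomposition has width 2, which upper-bounds the treewidth. Conversely, {1, 4, 8} is a clique of size 3, and the vertices of any clique must share a bag in every tree decomposition; so some bag has ≥ 3 vertices and tw(G) ≥ 2. Hence tw(G) = 2 exactly.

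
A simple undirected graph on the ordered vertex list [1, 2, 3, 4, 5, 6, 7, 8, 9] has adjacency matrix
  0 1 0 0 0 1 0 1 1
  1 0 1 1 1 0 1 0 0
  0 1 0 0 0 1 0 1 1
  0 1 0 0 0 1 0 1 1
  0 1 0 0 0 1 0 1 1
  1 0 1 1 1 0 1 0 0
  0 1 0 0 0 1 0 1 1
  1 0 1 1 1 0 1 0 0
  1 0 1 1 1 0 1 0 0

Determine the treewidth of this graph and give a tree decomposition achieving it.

Each bag holds 5 vertices, so the decomposition has width 4, which upper-bounds the treewidth. For the lower bound: the 5 vertex sets {3,9}, {1,2}, {4,6}, {8}, {5} are disjoint, each induces a connected subgraph, and every pair is joined by at least one edge of G. Contracting each set to a single vertex therefore yields K_{5} as a minor, and since treewidth is minor-monotone, tw(G) ≥ tw(K_{5}) = 4. Therefore the treewidth is 4.

Treewidth 4.
One optimal decomposition is:
Bags: B1 = {2, 3, 6, 8, 9}  B2 = {1, 2, 6, 8, 9}  B3 = {2, 4, 6, 8, 9}  B4 = {2, 5, 6, 8, 9}  B5 = {2, 6, 7, 8, 9}
Tree: B1–B2, B2–B3, B3–B4, B4–B5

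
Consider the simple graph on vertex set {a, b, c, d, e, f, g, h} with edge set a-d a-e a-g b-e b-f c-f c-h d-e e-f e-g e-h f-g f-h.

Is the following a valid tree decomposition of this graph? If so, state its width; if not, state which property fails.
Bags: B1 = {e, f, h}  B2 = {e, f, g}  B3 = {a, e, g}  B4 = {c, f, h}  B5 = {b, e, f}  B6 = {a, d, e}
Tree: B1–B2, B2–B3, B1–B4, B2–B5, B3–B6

Vertex coverage: the bags together contain {a, b, c, d, e, f, g, h}, the full vertex set. Edge coverage: each edge of G has both endpoints in at least one bag. Running intersection: for every vertex, the bags containing it form a connected subtree. All three properties hold, so this is a valid tree decomposition of width max|bag| − 1 = 2, and hence tw(G) ≤ 2.

Yes; width 2.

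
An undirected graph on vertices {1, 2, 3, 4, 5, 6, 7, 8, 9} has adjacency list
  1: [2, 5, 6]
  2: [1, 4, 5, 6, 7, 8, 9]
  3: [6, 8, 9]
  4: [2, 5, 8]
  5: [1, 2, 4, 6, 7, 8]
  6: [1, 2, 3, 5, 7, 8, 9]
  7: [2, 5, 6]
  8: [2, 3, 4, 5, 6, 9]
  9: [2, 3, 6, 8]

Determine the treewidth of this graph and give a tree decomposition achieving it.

The largest bag has 4 vertices, giving width 3; this decomposition certifies tw(G) ≤ 3. Conversely, {2, 6, 8, 9} is a clique of size 4, and the vertices of any clique must share a bag in every tree decomposition; so some bag has ≥ 4 vertices and tw(G) ≥ 3. The upper and lower bounds meet at 3, so that is the treewidth.

Treewidth 3.
One optimal decomposition is:
Bags: B1 = {2, 6, 8, 9}  B2 = {2, 5, 6, 8}  B3 = {2, 5, 6, 7}  B4 = {3, 6, 8, 9}  B5 = {2, 4, 5, 8}  B6 = {1, 2, 5, 6}
Tree: B1–B2, B2–B3, B1–B4, B2–B5, B2–B6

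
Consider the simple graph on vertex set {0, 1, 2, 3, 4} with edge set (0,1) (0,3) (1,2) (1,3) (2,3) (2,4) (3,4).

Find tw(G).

2

A width-2 tree decomposition is:
Bags: B1 = {1, 2, 3}  B2 = {0, 1, 3}  B3 = {2, 3, 4}
Tree: B1–B2, B1–B3
Every bag has size at most 3, so the width is 3 − 1 = 2 and tw(G) ≤ 2. On the other hand G contains the 3-clique {0, 1, 3}. A clique must lie in a single bag of any decomposition, so no decomposition can have width below 2. Therefore the treewidth is 2.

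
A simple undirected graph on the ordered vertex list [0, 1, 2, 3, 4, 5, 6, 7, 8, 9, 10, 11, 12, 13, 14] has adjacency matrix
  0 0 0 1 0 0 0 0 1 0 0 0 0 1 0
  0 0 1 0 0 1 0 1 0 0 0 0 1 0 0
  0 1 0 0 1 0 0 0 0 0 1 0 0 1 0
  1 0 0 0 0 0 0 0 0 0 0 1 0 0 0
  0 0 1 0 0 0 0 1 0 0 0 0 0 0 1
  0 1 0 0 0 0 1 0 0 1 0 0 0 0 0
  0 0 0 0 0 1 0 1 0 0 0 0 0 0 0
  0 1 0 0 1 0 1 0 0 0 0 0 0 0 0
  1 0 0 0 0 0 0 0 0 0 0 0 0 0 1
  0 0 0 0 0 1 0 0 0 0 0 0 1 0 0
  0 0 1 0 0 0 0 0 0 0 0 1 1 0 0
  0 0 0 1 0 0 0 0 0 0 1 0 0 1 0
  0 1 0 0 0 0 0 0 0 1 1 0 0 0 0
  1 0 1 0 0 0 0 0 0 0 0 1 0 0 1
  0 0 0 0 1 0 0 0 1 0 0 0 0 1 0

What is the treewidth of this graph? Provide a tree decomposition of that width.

The largest bag has 4 vertices, giving width 3; this decomposition certifies tw(G) ≤ 3. For the lower bound: the 4 vertex sets {5,6,9}, {12}, {1}, {2,4,7,10} are disjoint, each induces a connected subgraph, and every pair is joined by at least one edge of G. Contracting each set to a single vertex therefore yields K_{4} as a minor, and since treewidth is minor-monotone, tw(G) ≥ tw(K_{4}) = 3. Combining the bounds, tw(G) = 3.

Treewidth 3.
One such decomposition:
Bags: B1 = {5, 6, 9, 12}  B2 = {1, 5, 6, 12}  B3 = {1, 6, 7, 12}  B4 = {1, 7, 10, 12}  B5 = {1, 2, 7, 10}  B6 = {2, 4, 7, 10}  B7 = {2, 4, 10, 11}  B8 = {2, 4, 11, 13}  B9 = {4, 11, 13, 14}  B10 = {3, 11, 13, 14}  B11 = {0, 3, 13, 14}  B12 = {0, 3, 8, 14}
Tree: B1–B2, B2–B3, B3–B4, B4–B5, B5–B6, B6–B7, B7–B8, B8–B9, B9–B10, B10–B11, B11–B12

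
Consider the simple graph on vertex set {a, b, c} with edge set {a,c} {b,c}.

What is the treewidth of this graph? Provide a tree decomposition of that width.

Treewidth 1.
One optimal decomposition is:
Bags: B1 = {a, c}  B2 = {b, c}
Tree: B1–B2

The largest bag has 2 vertices, giving width 1; this decomposition certifies tw(G) ≤ 1. Since G has at least one edge (e.g. c–a), it is not an edgeless graph, so tw(G) ≥ 1. Combining the bounds, tw(G) = 1.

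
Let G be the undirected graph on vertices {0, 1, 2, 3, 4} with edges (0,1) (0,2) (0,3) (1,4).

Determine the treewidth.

1

A width-1 tree decomposition is:
Bags: B1 = {0, 1}  B2 = {0, 2}  B3 = {0, 3}  B4 = {1, 4}
Tree: B1–B2, B2–B3, B1–B4
The largest bag has 2 vertices, giving width 1; this decomposition certifies tw(G) ≤ 1. Any graph with an edge has treewidth ≥ 1, and G has the edge 0–1. Hence tw(G) = 1 exactly.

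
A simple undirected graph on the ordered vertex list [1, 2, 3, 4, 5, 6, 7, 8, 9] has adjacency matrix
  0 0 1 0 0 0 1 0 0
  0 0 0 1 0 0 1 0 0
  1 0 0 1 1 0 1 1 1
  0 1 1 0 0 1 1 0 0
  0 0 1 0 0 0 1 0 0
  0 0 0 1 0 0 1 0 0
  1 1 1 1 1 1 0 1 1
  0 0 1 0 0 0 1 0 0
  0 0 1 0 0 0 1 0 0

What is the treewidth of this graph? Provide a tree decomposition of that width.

Treewidth 2.
Bags: B1 = {3, 4, 7}  B2 = {3, 7, 8}  B3 = {1, 3, 7}  B4 = {4, 6, 7}  B5 = {3, 5, 7}  B6 = {2, 4, 7}  B7 = {3, 7, 9}
Tree: B1–B2, B1–B3, B1–B4, B3–B5, B1–B6, B5–B7

The largest bag has 3 vertices, giving width 2; this decomposition certifies tw(G) ≤ 2. On the other hand G contains the 3-clique {2, 4, 7}. A clique must lie in a single bag of any decomposition, so no decomposition can have width below 2. Combining the bounds, tw(G) = 2.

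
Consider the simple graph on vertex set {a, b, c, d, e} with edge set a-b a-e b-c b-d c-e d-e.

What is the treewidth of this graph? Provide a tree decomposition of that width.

Treewidth 2.
One such decomposition:
Bags: B1 = {b, d, e}  B2 = {b, c, e}  B3 = {a, b, e}
Tree: B1–B2, B2–B3

The largest bag has 3 vertices, giving width 2; this decomposition certifies tw(G) ≤ 2. The edges e–d–b–c–e form a cycle, so G is not a tree and its treewidth is at least 2. Therefore the treewidth is 2.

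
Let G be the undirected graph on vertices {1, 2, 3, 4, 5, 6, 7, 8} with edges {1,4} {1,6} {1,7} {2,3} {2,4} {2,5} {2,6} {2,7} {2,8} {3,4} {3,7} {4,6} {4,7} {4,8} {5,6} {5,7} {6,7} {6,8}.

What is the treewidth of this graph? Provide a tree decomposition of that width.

Each bag holds 4 vertices, so the decomposition has width 3, which upper-bounds the treewidth. Conversely, {1, 4, 6, 7} is a clique of size 4, and the vertices of any clique must share a bag in every tree decomposition; so some bag has ≥ 4 vertices and tw(G) ≥ 3. The upper and lower bounds meet at 3, so that is the treewidth.

Treewidth 3.
One such decomposition:
Bags: B1 = {2, 4, 6, 7}  B2 = {2, 5, 6, 7}  B3 = {1, 4, 6, 7}  B4 = {2, 3, 4, 7}  B5 = {2, 4, 6, 8}
Tree: B1–B2, B1–B3, B1–B4, B1–B5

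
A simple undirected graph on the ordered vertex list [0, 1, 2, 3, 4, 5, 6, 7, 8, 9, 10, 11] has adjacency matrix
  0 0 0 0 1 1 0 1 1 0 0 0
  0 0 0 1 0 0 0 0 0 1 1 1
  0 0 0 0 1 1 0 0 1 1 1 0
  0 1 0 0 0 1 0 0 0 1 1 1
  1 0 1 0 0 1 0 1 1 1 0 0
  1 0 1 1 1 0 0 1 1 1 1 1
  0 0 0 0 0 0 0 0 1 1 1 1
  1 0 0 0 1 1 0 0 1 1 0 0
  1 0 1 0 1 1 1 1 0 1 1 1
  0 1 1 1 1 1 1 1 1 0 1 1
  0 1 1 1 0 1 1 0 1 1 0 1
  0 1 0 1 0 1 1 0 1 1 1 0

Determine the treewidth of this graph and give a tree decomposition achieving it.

Each bag holds 5 vertices, so the decomposition has width 4, which upper-bounds the treewidth. On the other hand G contains the 5-clique {0, 4, 5, 7, 8}. A clique must lie in a single bag of any decomposition, so no decomposition can have width below 4. Therefore the treewidth is 4.

Treewidth 4.
One such decomposition:
Bags: B1 = {3, 5, 9, 10, 11}  B2 = {5, 8, 9, 10, 11}  B3 = {2, 5, 8, 9, 10}  B4 = {2, 4, 5, 8, 9}  B5 = {6, 8, 9, 10, 11}  B6 = {1, 3, 9, 10, 11}  B7 = {4, 5, 7, 8, 9}  B8 = {0, 4, 5, 7, 8}
Tree: B1–B2, B2–B3, B3–B4, B2–B5, B1–B6, B4–B7, B7–B8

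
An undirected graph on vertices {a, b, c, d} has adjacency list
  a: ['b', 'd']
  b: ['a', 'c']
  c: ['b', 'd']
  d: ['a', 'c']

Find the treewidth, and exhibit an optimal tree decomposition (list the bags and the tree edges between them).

Treewidth 2.
Bags: B1 = {a, b, d}  B2 = {b, c, d}
Tree: B1–B2

The largest bag has 3 vertices, giving width 2; this decomposition certifies tw(G) ≤ 2. The edges d–a–b–c–d form a cycle, so G is not a tree and its treewidth is at least 2. Therefore the treewidth is 2.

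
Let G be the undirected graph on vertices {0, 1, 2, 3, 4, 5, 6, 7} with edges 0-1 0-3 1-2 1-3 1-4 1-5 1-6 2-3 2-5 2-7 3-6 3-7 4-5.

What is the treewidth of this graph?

A width-2 tree decomposition is:
Bags: B1 = {1, 2, 5}  B2 = {1, 2, 3}  B3 = {1, 3, 6}  B4 = {1, 4, 5}  B5 = {0, 1, 3}  B6 = {2, 3, 7}
Tree: B1–B2, B2–B3, B1–B4, B3–B5, B2–B6
Every bag has size at most 3, so the width is 3 − 1 = 2 and tw(G) ≤ 2. For the lower bound, the 3 vertices {0, 1, 3} are pairwise adjacent, and any tree decomposition puts a clique entirely inside one bag — forcing width ≥ 2. Combining the bounds, tw(G) = 2.

2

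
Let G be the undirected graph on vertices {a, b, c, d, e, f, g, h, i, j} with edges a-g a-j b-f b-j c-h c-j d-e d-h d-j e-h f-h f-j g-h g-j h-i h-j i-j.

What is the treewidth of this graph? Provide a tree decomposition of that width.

Each bag holds 3 vertices, so the decomposition has width 2, which upper-bounds the treewidth. For the lower bound, the 3 vertices {d, h, j} are pairwise adjacent, and any tree decomposition puts a clique entirely inside one bag — forcing width ≥ 2. Therefore the treewidth is 2.

Treewidth 2.
One such decomposition:
Bags: B1 = {g, h, j}  B2 = {a, g, j}  B3 = {h, i, j}  B4 = {d, h, j}  B5 = {f, h, j}  B6 = {d, e, h}  B7 = {c, h, j}  B8 = {b, f, j}
Tree: B1–B2, B1–B3, B3–B4, B3–B5, B4–B6, B4–B7, B5–B8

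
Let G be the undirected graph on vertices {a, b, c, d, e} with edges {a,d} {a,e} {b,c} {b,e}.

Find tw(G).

A width-1 tree decomposition is:
Bags: B1 = {b, c}  B2 = {b, e}  B3 = {a, e}  B4 = {a, d}
Tree: B1–B2, B2–B3, B3–B4
The largest bag has 2 vertices, giving width 1; this decomposition certifies tw(G) ≤ 1. Any graph with an edge has treewidth ≥ 1, and G has the edge b–c. The upper and lower bounds meet at 1, so that is the treewidth.

1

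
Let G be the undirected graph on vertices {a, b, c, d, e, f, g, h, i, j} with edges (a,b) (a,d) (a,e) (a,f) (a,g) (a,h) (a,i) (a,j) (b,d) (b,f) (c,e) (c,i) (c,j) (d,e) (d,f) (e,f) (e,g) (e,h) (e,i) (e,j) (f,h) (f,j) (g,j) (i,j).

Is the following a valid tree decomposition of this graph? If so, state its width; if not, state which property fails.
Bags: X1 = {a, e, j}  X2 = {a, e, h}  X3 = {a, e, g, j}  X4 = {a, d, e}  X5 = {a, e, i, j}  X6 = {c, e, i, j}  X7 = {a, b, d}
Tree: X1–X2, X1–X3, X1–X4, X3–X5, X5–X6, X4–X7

No — vertex f appears in no bag.

A tree decomposition must satisfy three properties: every vertex lies in some bag; for every edge, both endpoints lie together in some bag; and for every vertex, the bags containing it form a connected subtree. Here vertex f appears in no bag, so the decomposition is invalid.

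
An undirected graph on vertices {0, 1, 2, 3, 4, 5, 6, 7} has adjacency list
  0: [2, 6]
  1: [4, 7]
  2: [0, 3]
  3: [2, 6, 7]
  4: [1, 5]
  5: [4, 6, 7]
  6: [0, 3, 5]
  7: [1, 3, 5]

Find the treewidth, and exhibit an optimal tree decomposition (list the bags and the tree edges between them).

Every bag has size at most 3, so the width is 3 − 1 = 2 and tw(G) ≤ 2. For the lower bound, G contains the cycle 0–2–3–6–0, so G is not a forest; only forests have treewidth ≤ 1, hence tw(G) ≥ 2. Combining the bounds, tw(G) = 2.

Treewidth 2.
One such decomposition:
Bags: B1 = {0, 2, 6}  B2 = {2, 3, 6}  B3 = {3, 5, 6}  B4 = {3, 5, 7}  B5 = {4, 5, 7}  B6 = {1, 4, 7}
Tree: B1–B2, B2–B3, B3–B4, B4–B5, B5–B6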